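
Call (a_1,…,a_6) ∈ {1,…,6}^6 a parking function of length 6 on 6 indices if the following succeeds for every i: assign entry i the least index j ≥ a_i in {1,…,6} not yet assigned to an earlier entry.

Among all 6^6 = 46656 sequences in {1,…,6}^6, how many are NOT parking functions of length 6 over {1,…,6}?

#PF = (6+1−6)·(6+1)^{6−1} = 1×16807 = 16807 (Pollak)
One tuple (6,2,3,3,2,2) → sorted (2,2,2,3,3,6): b_1=2>1, not a PF.
6^6 − 16807 = 46656 − 16807 = 29849

29849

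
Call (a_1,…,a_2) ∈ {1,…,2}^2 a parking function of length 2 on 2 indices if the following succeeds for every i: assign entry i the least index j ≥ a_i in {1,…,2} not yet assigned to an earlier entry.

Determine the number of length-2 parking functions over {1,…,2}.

Count = (2+1−2)·(2+1)^{2−1} = 1 · 3 = 3 [KW]
Check (2,1) → sorted (1,2): b_i ≤ i ∀i, a PF.

3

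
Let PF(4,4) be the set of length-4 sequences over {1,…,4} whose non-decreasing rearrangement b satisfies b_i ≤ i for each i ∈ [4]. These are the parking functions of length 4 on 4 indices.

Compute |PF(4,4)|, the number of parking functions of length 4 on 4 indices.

125

|PF| = 1·5^3 = 1·125 = 125 [KW]
E.g. (1,1,4,2) → sorted (1,1,2,4): b_i ≤ i ∀i, a PF.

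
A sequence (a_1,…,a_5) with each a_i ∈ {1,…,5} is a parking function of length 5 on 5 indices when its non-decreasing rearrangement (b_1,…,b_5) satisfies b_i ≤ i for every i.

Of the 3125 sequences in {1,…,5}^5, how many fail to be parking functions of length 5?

Count = 1·6^4 = 1 · 1296 = 1296
Check (4,5,1,3,5) → sorted (1,3,4,5,5): b_2=3>2, not a PF.
5^5 − 1296 = 3125 − 1296 = 1829

1829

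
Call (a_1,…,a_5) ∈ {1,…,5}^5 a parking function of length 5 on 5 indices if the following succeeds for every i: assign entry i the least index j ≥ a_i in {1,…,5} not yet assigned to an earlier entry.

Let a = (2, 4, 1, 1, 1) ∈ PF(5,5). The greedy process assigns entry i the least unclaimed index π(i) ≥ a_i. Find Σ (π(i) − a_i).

Σπ(i) = 1+…+5 = 15; Σa = 2+4+1+1+1 = 9; disp = 15−9 = 6.

6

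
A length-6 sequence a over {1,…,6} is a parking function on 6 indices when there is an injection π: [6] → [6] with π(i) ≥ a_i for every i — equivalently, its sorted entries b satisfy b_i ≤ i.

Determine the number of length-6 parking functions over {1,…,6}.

#PF = 1·7^5 = 1 · 16807 = 16807 (Pollak)
E.g. (2,3,4,1,6,3) → sorted (1,2,3,3,4,6): b_i ≤ i ∀i, a PF.

16807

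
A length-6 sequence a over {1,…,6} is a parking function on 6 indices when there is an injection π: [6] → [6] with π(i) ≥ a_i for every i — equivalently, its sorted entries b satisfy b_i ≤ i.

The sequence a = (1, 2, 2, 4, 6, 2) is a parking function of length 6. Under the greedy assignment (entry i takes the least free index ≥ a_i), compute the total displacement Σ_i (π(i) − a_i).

Σπ(i) = 1+…+6 = 21; Σa = 1+2+2+4+6+2 = 17; disp = 21−17 = 4.

4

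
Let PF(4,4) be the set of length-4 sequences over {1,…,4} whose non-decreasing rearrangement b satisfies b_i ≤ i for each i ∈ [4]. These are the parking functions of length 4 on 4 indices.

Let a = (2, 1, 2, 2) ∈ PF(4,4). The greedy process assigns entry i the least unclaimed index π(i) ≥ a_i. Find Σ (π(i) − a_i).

Σπ = 4·5/2 = 10 (π permutes [4]); Σa = 2+1+2+2 = 7; disp = 10−7 = 3.

3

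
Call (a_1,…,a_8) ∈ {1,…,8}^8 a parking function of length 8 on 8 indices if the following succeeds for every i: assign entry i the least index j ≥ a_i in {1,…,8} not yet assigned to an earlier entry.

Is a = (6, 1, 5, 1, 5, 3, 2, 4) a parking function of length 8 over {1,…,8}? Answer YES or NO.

YES

Rearranged: b = (1, 1, 2, 3, 4, 5, 5, 6).
  b_1=1 ≤ 1
  b_2=1 ≤ 2
  b_3=2 ≤ 3
  b_4=3 ≤ 4
  b_5=4 ≤ 5
  b_6=5 ≤ 6
  b_7=5 ≤ 7
  b_8=6 ≤ 8
All bounds hold ⇒ YES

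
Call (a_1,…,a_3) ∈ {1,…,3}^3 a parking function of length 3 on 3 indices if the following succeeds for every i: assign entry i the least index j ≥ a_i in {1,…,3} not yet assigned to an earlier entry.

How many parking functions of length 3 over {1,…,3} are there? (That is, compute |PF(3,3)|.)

16

#PF = (4−3)·4^(3−1) = 1·16 = 16
One tuple (2,1,3) → sorted (1,2,3): b_i ≤ i ∀i, a PF.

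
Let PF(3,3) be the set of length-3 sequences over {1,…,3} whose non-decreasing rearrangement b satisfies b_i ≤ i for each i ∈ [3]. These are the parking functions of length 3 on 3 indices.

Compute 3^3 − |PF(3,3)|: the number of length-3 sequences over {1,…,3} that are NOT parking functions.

11

|PF(3,3)| = (3−3+1)·(3+1)^(3−1) = 1 · 16 = 16 (Konheim–Weiss)
Example (3,3,3) → sorted (3,3,3): b_1=3>1, not a PF.
So 27 − 16 = 11 fail.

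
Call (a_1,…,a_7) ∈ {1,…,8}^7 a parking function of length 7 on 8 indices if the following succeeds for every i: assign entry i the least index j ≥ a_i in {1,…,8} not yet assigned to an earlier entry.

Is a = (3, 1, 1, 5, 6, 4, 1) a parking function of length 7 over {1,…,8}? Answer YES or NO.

Rearranged: b = (1, 1, 1, 3, 4, 5, 6).
  b_1=1 ≤ 2
  b_2=1 ≤ 3
  b_3=1 ≤ 4
  b_4=3 ≤ 5
  b_5=4 ≤ 6
  b_6=5 ≤ 7
  b_7=6 ≤ 8
All bounds hold ⇒ YES

YES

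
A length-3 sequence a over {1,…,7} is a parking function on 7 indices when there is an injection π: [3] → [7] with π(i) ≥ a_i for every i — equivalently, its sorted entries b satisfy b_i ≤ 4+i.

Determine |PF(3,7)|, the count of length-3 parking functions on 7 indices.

Count = 5·8^2 = 5 · 64 = 320 (Konheim–Weiss)
Example (4,4,6) → sorted (4,4,6): b_i ≤ 4+i ∀i, a PF.

320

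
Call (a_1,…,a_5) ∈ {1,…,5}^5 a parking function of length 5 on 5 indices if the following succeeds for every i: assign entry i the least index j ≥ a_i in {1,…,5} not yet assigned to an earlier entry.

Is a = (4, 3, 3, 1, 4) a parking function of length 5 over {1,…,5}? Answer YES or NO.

Order a: b = (1, 3, 3, 4, 4).
  b_1=1 ≤ 1
  b_2=3 > 2
  fails at i=2 ⇒ NO

NO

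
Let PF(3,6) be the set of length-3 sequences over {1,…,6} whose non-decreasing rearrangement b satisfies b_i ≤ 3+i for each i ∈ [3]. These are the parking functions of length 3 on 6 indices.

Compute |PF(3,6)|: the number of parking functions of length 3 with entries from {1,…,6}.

196

#PF = (6−3+1)·(6+1)^(3−1) = 4 · 49 = 196 (Konheim–Weiss)
Example (3,4,4) → sorted (3,4,4): b_i ≤ 3+i ∀i, a PF.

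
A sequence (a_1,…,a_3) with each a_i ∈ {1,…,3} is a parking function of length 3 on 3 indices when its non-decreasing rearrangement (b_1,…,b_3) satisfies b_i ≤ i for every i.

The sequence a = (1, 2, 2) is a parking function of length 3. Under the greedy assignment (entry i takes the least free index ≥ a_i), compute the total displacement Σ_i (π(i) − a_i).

Σπ = 6 ({1..3} each once); Σa = 1+2+2 = 5; disp = 6−5 = 1.

1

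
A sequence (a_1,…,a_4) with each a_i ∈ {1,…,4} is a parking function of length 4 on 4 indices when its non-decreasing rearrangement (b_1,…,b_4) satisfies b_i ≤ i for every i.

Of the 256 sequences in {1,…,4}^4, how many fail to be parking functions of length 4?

131

#PF = (4−4+1)·(4+1)^(4−1) = 1 · 125 = 125
Example (3,3,4,3) → sorted (3,3,3,4): b_1=3>1, not a PF.
Total 256; non-PF = 256−125 = 131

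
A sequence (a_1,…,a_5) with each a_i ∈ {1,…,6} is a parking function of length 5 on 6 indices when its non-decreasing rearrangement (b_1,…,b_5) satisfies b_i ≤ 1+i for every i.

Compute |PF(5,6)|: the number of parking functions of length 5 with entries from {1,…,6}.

|PF| = (6+1−5)·(6+1)^{5−1} = 2·2401 = 4802 (Pollak)
Example (3,2,3,3,6) → sorted (2,3,3,3,6): b_i ≤ 1+i ∀i, a PF.

4802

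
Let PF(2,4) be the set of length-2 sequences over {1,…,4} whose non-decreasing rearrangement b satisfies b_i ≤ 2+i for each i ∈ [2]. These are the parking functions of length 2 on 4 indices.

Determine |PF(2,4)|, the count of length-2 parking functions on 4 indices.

#PF = 3·5^1 = 3·5 = 15
Check (1,1) → sorted (1,1): b_i ≤ 2+i ∀i, a PF.

15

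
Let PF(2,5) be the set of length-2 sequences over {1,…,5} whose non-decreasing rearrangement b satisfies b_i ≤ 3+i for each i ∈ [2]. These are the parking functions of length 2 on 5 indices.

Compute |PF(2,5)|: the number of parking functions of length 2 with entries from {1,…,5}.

|PF| = 4·6^1 = 4·6 = 24 (Konheim–Weiss)
Example (2,3) → sorted (2,3): b_i ≤ 3+i ∀i, a PF.

24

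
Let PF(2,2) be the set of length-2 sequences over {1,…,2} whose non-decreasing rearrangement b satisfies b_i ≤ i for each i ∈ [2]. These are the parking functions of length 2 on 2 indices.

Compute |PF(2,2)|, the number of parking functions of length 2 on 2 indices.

|PF| = (2+1−2)·(2+1)^{2−1} = 1×3 = 3 [KW]
Example (1,2) → sorted (1,2): b_i ≤ i ∀i, a PF.

3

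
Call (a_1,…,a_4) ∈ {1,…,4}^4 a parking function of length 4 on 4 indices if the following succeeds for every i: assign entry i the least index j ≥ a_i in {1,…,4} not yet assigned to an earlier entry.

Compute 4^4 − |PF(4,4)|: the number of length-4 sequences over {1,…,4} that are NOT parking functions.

131

#PF = (4−4+1)·(4+1)^(4−1) = 1×125 = 125 (Konheim–Weiss)
Check (1,2,4,4) → sorted (1,2,4,4): b_3=4>3, not a PF.
4^4 − 125 = 256 − 125 = 131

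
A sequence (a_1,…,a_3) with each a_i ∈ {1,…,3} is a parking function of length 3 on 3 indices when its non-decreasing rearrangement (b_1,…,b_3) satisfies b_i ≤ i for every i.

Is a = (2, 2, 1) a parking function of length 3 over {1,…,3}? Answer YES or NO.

Rearranged: b = (1, 2, 2).
  b_1=1 ≤ 1
  b_2=2 ≤ 2
  b_3=2 ≤ 3
All bounds hold ⇒ YES

YES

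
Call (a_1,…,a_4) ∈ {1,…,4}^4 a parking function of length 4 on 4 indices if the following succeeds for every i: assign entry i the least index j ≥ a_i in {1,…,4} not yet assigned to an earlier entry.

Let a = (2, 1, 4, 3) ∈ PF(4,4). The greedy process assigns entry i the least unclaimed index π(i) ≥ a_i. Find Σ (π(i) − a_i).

0

Σπ = 10 ({1..4} each once); Σa = 2+1+4+3 = 10; disp = 10−10 = 0.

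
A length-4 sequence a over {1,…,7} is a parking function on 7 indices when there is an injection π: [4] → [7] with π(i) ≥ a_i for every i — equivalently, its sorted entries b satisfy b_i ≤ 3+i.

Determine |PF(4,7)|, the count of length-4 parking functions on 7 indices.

2048

#PF = (7−4+1)·(7+1)^(4−1) = 4 · 512 = 2048
Example (5,4,5,7) → sorted (4,5,5,7): b_i ≤ 3+i ∀i, a PF.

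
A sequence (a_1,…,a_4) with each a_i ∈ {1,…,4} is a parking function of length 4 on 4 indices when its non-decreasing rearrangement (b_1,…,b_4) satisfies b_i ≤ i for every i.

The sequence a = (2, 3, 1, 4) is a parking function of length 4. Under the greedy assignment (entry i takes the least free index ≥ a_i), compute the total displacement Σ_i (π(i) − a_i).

Σπ(i) = 1+…+4 = 10; Σa = 2+3+1+4 = 10; disp = 10−10 = 0.

0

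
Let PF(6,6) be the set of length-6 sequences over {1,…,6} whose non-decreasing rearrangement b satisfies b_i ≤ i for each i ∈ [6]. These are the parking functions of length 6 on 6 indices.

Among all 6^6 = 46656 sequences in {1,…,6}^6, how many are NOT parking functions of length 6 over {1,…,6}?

|PF| = (7−6)·7^(6−1) = 1 · 16807 = 16807 (Konheim–Weiss)
E.g. (6,2,3,4,5,4) → sorted (2,3,4,4,5,6): b_1=2>1, not a PF.
So 46656 − 16807 = 29849 fail.

29849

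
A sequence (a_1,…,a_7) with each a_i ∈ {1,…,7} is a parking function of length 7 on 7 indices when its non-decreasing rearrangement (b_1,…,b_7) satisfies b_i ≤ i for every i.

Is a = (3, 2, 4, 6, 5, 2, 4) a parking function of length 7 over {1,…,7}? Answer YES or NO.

Rearranged: b = (2, 2, 3, 4, 4, 5, 6).
  b_1=2 > 1
  fails at i=1 ⇒ NO

NO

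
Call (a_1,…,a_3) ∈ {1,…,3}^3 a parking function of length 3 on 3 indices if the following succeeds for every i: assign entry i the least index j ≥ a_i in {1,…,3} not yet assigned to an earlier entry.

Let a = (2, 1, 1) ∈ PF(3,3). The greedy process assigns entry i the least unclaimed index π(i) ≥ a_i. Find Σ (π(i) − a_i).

2

Σπ(i) = 1+…+3 = 6; Σa = 2+1+1 = 4; disp = 6−4 = 2.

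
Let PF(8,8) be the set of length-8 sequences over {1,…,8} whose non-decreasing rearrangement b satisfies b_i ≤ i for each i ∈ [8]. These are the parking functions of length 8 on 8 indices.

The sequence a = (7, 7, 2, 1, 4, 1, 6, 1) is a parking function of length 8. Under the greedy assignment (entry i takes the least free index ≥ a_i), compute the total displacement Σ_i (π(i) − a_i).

Σπ = 8·9/2 = 36 (π permutes [8]); Σa = 7+7+2+1+4+1+6+1 = 29; disp = 36−29 = 7.

7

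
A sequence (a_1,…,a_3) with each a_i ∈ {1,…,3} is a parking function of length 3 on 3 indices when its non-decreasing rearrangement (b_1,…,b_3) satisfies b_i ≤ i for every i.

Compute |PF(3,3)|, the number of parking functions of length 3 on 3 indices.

16

|PF(3,3)| = (4−3)·4^(3−1) = 1 · 16 = 16 [KW]
Check (1,2,3) → sorted (1,2,3): b_i ≤ i ∀i, a PF.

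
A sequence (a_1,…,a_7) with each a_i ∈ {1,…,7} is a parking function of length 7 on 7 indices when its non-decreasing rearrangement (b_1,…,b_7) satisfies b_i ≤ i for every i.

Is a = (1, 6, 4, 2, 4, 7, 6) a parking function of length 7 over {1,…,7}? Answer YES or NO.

Rearranged: b = (1, 2, 4, 4, 6, 6, 7).
  b_1=1 ≤ 1
  b_2=2 ≤ 2
  b_3=4 > 3
  fails at i=3 ⇒ NO

NO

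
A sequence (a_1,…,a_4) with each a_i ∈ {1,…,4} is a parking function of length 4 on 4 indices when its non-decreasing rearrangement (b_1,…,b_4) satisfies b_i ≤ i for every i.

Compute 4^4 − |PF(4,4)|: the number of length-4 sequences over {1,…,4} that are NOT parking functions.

131

#PF = (5−4)·5^(4−1) = 1 · 125 = 125 [KW]
E.g. (4,1,3,3) → sorted (1,3,3,4): b_2=3>2, not a PF.
4^4 − 125 = 256 − 125 = 131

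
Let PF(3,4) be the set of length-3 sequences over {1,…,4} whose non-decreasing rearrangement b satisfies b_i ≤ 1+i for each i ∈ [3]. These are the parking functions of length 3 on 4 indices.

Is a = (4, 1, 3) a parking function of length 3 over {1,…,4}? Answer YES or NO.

Sorted: b = (1, 3, 4).
  b_1=1 ≤ 2
  b_2=3 ≤ 3
  b_3=4 ≤ 4
All bounds hold ⇒ YES

YES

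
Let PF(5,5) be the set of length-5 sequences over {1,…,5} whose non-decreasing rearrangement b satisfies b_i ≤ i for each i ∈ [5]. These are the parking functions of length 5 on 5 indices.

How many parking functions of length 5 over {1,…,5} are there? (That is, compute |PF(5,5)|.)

1296

#PF = (5−5+1)·(5+1)^(5−1) = 1 · 1296 = 1296
Check (3,1,3,4,1) → sorted (1,1,3,3,4): b_i ≤ i ∀i, a PF.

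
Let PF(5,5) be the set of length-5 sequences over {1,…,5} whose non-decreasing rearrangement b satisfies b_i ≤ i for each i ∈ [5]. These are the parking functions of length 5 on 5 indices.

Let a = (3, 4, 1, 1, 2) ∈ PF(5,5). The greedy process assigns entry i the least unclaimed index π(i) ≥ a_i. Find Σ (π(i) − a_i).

Σπ(i) = 1+…+5 = 15; Σa = 3+4+1+1+2 = 11; disp = 15−11 = 4.

4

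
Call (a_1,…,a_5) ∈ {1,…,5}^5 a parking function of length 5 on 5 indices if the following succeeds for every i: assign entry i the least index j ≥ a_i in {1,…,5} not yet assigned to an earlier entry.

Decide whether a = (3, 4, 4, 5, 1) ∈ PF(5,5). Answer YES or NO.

Sorted: b = (1, 3, 4, 4, 5).
  b_1=1 ≤ 1
  b_2=3 > 2
  fails at i=2 ⇒ NO

NO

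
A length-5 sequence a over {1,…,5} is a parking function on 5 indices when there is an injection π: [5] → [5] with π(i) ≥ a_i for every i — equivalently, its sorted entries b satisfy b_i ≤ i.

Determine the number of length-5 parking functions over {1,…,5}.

#PF = (6−5)·6^(5−1) = 1·1296 = 1296 [KW]
Example (1,4,5,1,1) → sorted (1,1,1,4,5): b_i ≤ i ∀i, a PF.

1296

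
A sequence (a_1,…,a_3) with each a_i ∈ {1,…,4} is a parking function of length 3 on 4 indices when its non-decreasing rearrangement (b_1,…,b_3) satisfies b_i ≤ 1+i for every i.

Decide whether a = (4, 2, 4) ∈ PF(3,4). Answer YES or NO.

Rearranged: b = (2, 4, 4).
  b_1=2 ≤ 2
  b_2=4 > 3
  fails at i=2 ⇒ NO

NO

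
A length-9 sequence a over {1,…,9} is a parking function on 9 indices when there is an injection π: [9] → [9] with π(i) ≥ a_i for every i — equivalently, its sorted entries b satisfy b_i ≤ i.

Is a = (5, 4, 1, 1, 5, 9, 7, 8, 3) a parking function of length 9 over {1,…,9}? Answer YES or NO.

YES

Order a: b = (1, 1, 3, 4, 5, 5, 7, 8, 9).
  b_1=1 ≤ 1
  b_2=1 ≤ 2
  b_3=3 ≤ 3
  b_4=4 ≤ 4
  b_5=5 ≤ 5
  b_6=5 ≤ 6
  b_7=7 ≤ 7
  b_8=8 ≤ 8
  b_9=9 ≤ 9
All bounds hold ⇒ YES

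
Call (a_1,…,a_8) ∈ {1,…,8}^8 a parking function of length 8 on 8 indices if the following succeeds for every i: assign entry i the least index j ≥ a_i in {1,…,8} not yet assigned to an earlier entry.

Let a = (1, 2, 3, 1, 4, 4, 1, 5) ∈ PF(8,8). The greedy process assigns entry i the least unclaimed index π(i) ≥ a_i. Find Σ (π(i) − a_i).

15

Σπ = 8·9/2 = 36 (π permutes [8]); Σa = 1+2+3+1+4+4+1+5 = 21; disp = 36−21 = 15.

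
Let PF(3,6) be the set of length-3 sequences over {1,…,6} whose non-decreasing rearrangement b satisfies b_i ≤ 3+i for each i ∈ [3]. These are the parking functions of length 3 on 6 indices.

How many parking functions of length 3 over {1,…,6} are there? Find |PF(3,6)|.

196

|PF| = (6−3+1)·(6+1)^(3−1) = 4·49 = 196 [KW]
E.g. (3,4,6) → sorted (3,4,6): b_i ≤ 3+i ∀i, a PF.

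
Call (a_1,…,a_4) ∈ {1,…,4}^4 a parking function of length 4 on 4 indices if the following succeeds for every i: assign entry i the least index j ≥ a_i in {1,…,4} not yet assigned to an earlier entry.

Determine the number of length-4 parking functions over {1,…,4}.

Count = (5−4)·5^(4−1) = 1·125 = 125
Check (3,1,2,4) → sorted (1,2,3,4): b_i ≤ i ∀i, a PF.

125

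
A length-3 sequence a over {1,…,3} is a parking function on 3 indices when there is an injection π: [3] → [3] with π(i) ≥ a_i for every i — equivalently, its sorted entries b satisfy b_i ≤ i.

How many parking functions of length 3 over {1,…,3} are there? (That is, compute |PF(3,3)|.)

16

Count = (3−3+1)·(3+1)^(3−1) = 1×16 = 16 [KW]
E.g. (2,3,1) → sorted (1,2,3): b_i ≤ i ∀i, a PF.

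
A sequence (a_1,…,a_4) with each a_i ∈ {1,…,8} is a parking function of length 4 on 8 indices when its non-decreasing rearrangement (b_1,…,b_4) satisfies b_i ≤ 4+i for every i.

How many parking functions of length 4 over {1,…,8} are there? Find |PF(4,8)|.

3645

Count = (8+1−4)·(8+1)^{4−1} = 5·729 = 3645 (Pollak)
E.g. (4,7,7,2) → sorted (2,4,7,7): b_i ≤ 4+i ∀i, a PF.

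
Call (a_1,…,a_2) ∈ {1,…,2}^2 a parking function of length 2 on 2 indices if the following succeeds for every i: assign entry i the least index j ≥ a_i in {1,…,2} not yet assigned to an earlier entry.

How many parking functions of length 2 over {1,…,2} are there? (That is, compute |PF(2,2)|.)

3

Count = (2+1−2)·(2+1)^{2−1} = 1·3 = 3 (Konheim–Weiss)
Example (2,1) → sorted (1,2): b_i ≤ i ∀i, a PF.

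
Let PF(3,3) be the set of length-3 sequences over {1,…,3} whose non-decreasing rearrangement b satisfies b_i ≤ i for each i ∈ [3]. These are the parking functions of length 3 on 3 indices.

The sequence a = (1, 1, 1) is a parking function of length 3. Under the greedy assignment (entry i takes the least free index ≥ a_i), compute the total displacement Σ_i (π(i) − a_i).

Σπ = 6 ({1..3} each once); Σa = 1+1+1 = 3; disp = 6−3 = 3.

3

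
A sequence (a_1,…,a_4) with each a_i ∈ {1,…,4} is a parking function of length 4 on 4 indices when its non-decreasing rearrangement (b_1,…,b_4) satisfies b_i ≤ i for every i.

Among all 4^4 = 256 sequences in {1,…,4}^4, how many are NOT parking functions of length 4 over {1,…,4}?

131

#PF = (4−4+1)·(4+1)^(4−1) = 1 · 125 = 125
Check (4,4,4,3) → sorted (3,4,4,4): b_1=3>1, not a PF.
4^4 − 125 = 256 − 125 = 131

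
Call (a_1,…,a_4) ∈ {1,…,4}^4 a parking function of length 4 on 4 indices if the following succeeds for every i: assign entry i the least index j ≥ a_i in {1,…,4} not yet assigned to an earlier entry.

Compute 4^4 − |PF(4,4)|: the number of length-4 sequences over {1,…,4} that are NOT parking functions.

|PF(4,4)| = (4−4+1)·(4+1)^(4−1) = 1 · 125 = 125 [KW]
E.g. (4,4,3,2) → sorted (2,3,4,4): b_1=2>1, not a PF.
4^4 − 125 = 256 − 125 = 131

131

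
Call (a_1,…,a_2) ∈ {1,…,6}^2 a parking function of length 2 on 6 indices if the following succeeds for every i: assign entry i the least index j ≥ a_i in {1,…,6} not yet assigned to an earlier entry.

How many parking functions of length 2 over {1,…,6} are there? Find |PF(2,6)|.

35

|PF| = (7−2)·7^(2−1) = 5·7 = 35 (Pollak)
E.g. (5,3) → sorted (3,5): b_i ≤ 4+i ∀i, a PF.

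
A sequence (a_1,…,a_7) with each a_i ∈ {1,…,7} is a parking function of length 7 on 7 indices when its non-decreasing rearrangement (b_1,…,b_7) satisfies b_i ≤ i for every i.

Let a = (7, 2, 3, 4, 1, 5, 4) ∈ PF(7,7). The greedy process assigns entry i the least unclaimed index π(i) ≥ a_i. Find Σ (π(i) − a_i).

2

Σπ = 7·8/2 = 28 (π permutes [7]); Σa = 7+2+3+4+1+5+4 = 26; disp = 28−26 = 2.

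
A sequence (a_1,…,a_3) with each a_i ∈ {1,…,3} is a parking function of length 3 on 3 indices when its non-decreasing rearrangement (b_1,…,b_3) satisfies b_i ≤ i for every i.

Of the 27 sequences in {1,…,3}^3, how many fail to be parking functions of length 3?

11

|PF| = 1·4^2 = 1·16 = 16 (Pollak)
E.g. (1,3,3) → sorted (1,3,3): b_2=3>2, not a PF.
So 27 − 16 = 11 fail.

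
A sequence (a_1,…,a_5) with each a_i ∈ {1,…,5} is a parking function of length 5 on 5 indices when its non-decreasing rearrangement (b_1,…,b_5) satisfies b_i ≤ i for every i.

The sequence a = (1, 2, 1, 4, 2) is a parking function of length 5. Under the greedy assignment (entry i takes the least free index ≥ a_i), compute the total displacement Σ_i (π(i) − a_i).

Σπ = 5·6/2 = 15 (π permutes [5]); Σa = 1+2+1+4+2 = 10; disp = 15−10 = 5.

5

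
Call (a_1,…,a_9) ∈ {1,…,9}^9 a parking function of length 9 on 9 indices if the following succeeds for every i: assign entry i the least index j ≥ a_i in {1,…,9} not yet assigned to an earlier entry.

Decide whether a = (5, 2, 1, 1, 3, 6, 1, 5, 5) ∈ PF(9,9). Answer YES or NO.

YES

Sorted: b = (1, 1, 1, 2, 3, 5, 5, 5, 6).
  b_1=1 ≤ 1
  b_2=1 ≤ 2
  b_3=1 ≤ 3
  b_4=2 ≤ 4
  b_5=3 ≤ 5
  b_6=5 ≤ 6
  b_7=5 ≤ 7
  b_8=5 ≤ 8
  b_9=6 ≤ 9
All bounds hold ⇒ YES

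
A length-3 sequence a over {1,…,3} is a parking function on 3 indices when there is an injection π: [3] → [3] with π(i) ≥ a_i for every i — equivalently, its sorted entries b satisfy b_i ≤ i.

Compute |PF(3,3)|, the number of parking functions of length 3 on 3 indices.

16

|PF| = (3+1−3)·(3+1)^{3−1} = 1·16 = 16 [KW]
E.g. (1,3,1) → sorted (1,1,3): b_i ≤ i ∀i, a PF.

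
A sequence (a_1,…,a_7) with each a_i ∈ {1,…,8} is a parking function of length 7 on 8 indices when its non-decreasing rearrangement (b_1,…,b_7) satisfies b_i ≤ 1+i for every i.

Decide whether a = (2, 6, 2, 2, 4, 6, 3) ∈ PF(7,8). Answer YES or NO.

YES

Sorted: b = (2, 2, 2, 3, 4, 6, 6).
  b_1=2 ≤ 2
  b_2=2 ≤ 3
  b_3=2 ≤ 4
  b_4=3 ≤ 5
  b_5=4 ≤ 6
  b_6=6 ≤ 7
  b_7=6 ≤ 8
All bounds hold ⇒ YES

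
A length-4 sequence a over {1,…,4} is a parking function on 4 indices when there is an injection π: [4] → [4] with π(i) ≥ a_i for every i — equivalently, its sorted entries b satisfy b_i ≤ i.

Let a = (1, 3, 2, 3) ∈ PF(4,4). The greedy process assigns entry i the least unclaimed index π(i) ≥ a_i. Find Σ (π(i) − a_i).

1

Σπ(i) = 1+…+4 = 10; Σa = 1+3+2+3 = 9; disp = 10−9 = 1.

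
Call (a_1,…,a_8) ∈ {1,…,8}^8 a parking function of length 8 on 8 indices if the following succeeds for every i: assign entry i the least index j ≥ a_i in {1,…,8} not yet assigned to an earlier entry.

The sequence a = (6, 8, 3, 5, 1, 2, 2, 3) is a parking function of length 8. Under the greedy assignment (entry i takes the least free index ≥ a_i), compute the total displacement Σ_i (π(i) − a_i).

Σπ = 8·9/2 = 36 (π permutes [8]); Σa = 6+8+3+5+1+2+2+3 = 30; disp = 36−30 = 6.

6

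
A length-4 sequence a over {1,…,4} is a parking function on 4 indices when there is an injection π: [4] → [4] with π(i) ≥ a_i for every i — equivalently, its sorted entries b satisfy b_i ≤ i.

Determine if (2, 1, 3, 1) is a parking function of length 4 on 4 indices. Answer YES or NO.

Sorted: b = (1, 1, 2, 3).
  b_1=1 ≤ 1
  b_2=1 ≤ 2
  b_3=2 ≤ 3
  b_4=3 ≤ 4
All bounds hold ⇒ YES

YES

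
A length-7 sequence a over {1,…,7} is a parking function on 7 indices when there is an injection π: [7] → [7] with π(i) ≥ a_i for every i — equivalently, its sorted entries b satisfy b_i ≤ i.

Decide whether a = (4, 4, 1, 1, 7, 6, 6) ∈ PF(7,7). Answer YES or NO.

NO

Rearranged: b = (1, 1, 4, 4, 6, 6, 7).
  b_1=1 ≤ 1
  b_2=1 ≤ 2
  b_3=4 > 3
  fails at i=3 ⇒ NO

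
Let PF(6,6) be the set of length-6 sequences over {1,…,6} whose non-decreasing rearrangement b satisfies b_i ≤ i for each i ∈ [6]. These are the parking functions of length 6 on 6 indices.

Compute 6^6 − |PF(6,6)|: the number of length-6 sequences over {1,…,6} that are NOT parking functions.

29849

#PF = 1·7^5 = 1×16807 = 16807 [KW]
Example (2,6,4,5,2,2) → sorted (2,2,2,4,5,6): b_1=2>1, not a PF.
So 46656 − 16807 = 29849 fail.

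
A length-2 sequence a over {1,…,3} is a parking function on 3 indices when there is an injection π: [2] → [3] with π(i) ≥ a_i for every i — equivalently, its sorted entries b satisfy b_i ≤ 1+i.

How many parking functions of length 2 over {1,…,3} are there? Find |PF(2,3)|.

|PF| = 2·4^1 = 2×4 = 8
E.g. (1,1) → sorted (1,1): b_i ≤ 1+i ∀i, a PF.

8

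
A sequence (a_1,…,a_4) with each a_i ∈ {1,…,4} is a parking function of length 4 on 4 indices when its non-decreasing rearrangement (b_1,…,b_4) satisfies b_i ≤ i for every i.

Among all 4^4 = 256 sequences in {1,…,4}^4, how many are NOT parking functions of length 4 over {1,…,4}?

#PF = 1·5^3 = 1 · 125 = 125 [KW]
Check (2,4,1,4) → sorted (1,2,4,4): b_3=4>3, not a PF.
4^4 − 125 = 256 − 125 = 131

131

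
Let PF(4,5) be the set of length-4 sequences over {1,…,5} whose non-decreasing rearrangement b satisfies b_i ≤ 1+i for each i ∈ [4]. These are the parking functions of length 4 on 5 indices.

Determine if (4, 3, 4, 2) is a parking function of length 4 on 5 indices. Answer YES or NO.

YES

Order a: b = (2, 3, 4, 4).
  b_1=2 ≤ 2
  b_2=3 ≤ 3
  b_3=4 ≤ 4
  b_4=4 ≤ 5
All bounds hold ⇒ YES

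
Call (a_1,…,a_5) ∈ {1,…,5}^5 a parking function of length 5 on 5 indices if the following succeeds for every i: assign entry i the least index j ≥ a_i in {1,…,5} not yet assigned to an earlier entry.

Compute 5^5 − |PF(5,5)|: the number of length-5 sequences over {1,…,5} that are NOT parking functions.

|PF(5,5)| = (5+1−5)·(5+1)^{5−1} = 1×1296 = 1296 (Pollak)
Example (5,3,3,5,3) → sorted (3,3,3,5,5): b_1=3>1, not a PF.
So 3125 − 1296 = 1829 fail.

1829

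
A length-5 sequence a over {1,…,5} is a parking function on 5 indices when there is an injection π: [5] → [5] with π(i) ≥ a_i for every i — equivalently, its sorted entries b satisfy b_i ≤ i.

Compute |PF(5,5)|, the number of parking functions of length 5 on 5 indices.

|PF| = (6−5)·6^(5−1) = 1×1296 = 1296 (Pollak)
Example (4,2,2,1,2) → sorted (1,2,2,2,4): b_i ≤ i ∀i, a PF.

1296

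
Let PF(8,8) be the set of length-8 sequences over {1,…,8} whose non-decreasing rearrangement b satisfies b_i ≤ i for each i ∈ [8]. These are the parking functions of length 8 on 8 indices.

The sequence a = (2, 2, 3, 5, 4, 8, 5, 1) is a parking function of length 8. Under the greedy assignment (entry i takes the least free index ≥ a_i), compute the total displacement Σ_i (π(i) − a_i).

Σπ(i) = 1+…+8 = 36; Σa = 2+2+3+5+4+8+5+1 = 30; disp = 36−30 = 6.

6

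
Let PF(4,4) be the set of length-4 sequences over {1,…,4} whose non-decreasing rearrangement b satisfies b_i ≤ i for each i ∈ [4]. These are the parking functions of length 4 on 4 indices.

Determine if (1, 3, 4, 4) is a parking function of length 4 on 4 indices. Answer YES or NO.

Rearranged: b = (1, 3, 4, 4).
  b_1=1 ≤ 1
  b_2=3 > 2
  fails at i=2 ⇒ NO

NO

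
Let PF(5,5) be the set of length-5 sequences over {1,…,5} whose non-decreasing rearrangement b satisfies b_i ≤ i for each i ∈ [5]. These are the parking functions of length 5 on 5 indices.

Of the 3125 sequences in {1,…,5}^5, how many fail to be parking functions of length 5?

1829

|PF| = (5−5+1)·(5+1)^(5−1) = 1 · 1296 = 1296 [KW]
Example (1,3,4,5,4) → sorted (1,3,4,4,5): b_2=3>2, not a PF.
Total 3125; non-PF = 3125−1296 = 1829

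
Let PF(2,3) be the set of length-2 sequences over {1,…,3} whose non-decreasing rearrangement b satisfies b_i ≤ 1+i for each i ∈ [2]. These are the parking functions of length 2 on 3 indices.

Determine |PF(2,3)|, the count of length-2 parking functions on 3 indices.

8

Count = 2·4^1 = 2·4 = 8 (Pollak)
Example (1,1) → sorted (1,1): b_i ≤ 1+i ∀i, a PF.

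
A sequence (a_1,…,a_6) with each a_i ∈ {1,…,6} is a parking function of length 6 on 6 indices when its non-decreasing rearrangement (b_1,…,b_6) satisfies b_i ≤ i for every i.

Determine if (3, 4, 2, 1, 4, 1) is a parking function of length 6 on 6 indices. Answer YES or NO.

Rearranged: b = (1, 1, 2, 3, 4, 4).
  b_1=1 ≤ 1
  b_2=1 ≤ 2
  b_3=2 ≤ 3
  b_4=3 ≤ 4
  b_5=4 ≤ 5
  b_6=4 ≤ 6
All bounds hold ⇒ YES

YES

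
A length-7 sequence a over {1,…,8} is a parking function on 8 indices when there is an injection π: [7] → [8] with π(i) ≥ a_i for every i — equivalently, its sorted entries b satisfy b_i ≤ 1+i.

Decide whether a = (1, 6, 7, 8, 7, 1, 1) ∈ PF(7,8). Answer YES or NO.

Sorted: b = (1, 1, 1, 6, 7, 7, 8).
  b_1=1 ≤ 2
  b_2=1 ≤ 3
  b_3=1 ≤ 4
  b_4=6 > 5
  fails at i=4 ⇒ NO

NO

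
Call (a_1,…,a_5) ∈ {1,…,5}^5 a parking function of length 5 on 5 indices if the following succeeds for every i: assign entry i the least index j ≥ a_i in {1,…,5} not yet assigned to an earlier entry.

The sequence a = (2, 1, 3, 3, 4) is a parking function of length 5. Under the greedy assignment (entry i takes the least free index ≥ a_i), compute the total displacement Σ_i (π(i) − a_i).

Σπ = 15 ({1..5} each once); Σa = 2+1+3+3+4 = 13; disp = 15−13 = 2.

2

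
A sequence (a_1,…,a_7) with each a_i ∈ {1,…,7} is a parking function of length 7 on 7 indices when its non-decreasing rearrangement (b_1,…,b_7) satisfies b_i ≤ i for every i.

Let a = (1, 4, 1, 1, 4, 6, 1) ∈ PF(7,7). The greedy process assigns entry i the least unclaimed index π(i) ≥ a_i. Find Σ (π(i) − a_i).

10

Σπ = 7·8/2 = 28 (π permutes [7]); Σa = 1+4+1+1+4+6+1 = 18; disp = 28−18 = 10.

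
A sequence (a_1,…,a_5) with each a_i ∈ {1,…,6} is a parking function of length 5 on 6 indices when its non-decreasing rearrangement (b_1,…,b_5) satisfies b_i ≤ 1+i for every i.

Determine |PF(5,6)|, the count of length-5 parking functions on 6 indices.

|PF| = (7−5)·7^(5−1) = 2 · 2401 = 4802
One tuple (3,1,2,3,5) → sorted (1,2,3,3,5): b_i ≤ 1+i ∀i, a PF.

4802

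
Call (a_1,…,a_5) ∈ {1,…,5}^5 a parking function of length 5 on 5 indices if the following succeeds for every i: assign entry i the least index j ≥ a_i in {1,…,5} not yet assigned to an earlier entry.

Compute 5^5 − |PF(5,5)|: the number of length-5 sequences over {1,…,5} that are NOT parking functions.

1829

|PF(5,5)| = (5+1−5)·(5+1)^{5−1} = 1×1296 = 1296 (Pollak)
Check (4,4,5,5,2) → sorted (2,4,4,5,5): b_1=2>1, not a PF.
5^5 − 1296 = 3125 − 1296 = 1829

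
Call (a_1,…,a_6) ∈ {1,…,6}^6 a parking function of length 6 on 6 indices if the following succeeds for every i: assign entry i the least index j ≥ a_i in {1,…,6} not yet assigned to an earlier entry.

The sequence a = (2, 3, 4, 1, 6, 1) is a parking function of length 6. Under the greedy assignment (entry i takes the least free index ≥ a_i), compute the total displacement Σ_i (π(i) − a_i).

Σπ = 21 ({1..6} each once); Σa = 2+3+4+1+6+1 = 17; disp = 21−17 = 4.

4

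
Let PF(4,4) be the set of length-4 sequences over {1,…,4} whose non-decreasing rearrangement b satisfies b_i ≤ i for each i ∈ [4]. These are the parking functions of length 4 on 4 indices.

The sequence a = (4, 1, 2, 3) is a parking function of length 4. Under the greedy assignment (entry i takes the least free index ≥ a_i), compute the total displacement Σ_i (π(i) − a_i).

0

Σπ = 4·5/2 = 10 (π permutes [4]); Σa = 4+1+2+3 = 10; disp = 10−10 = 0.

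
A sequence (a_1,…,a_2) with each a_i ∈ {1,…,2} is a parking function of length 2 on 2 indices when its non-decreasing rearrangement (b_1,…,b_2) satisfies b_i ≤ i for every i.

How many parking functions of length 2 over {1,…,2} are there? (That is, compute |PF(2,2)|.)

|PF| = (2−2+1)·(2+1)^(2−1) = 1 · 3 = 3 (Pollak)
One tuple (2,1) → sorted (1,2): b_i ≤ i ∀i, a PF.

3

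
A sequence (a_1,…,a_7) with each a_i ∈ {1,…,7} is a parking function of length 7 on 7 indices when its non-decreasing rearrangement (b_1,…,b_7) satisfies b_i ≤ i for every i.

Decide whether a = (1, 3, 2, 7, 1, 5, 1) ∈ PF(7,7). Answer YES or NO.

Sorted: b = (1, 1, 1, 2, 3, 5, 7).
  b_1=1 ≤ 1
  b_2=1 ≤ 2
  b_3=1 ≤ 3
  b_4=2 ≤ 4
  b_5=3 ≤ 5
  b_6=5 ≤ 6
  b_7=7 ≤ 7
All bounds hold ⇒ YES

YES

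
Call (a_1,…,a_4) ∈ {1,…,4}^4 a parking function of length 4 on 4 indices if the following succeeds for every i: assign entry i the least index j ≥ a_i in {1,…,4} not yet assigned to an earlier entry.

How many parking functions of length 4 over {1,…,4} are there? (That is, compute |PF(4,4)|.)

125

#PF = 1·5^3 = 1·125 = 125
E.g. (2,2,1,1) → sorted (1,1,2,2): b_i ≤ i ∀i, a PF.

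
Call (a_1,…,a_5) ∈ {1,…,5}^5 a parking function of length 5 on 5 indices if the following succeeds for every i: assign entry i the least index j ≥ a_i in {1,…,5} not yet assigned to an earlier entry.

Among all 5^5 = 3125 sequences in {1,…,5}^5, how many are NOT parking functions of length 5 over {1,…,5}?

|PF| = (5+1−5)·(5+1)^{5−1} = 1·1296 = 1296 (Konheim–Weiss)
E.g. (3,1,4,5,4) → sorted (1,3,4,4,5): b_2=3>2, not a PF.
Total 3125; non-PF = 3125−1296 = 1829

1829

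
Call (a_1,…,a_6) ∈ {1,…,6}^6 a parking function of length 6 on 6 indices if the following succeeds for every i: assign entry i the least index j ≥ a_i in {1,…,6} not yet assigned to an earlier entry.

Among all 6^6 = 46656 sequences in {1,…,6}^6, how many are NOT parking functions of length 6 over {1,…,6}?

29849

|PF| = (6−6+1)·(6+1)^(6−1) = 1 · 16807 = 16807 [KW]
One tuple (6,5,1,6,1,6) → sorted (1,1,5,6,6,6): b_3=5>3, not a PF.
6^6 − 16807 = 46656 − 16807 = 29849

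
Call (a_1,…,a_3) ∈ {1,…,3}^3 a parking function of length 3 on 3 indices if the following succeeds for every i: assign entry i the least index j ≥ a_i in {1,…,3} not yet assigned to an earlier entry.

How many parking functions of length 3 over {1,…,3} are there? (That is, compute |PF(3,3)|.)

#PF = (4−3)·4^(3−1) = 1 · 16 = 16 (Konheim–Weiss)
Check (2,1,1) → sorted (1,1,2): b_i ≤ i ∀i, a PF.

16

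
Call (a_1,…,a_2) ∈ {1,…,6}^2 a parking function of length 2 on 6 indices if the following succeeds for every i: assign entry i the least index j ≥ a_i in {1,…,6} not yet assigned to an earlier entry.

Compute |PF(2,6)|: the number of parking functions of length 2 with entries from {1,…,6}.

|PF| = (6−2+1)·(6+1)^(2−1) = 5×7 = 35 (Pollak)
One tuple (2,2) → sorted (2,2): b_i ≤ 4+i ∀i, a PF.

35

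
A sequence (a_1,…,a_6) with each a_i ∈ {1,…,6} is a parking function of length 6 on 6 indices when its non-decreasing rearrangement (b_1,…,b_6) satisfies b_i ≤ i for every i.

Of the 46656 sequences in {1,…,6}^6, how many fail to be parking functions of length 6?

Count = (7−6)·7^(6−1) = 1×16807 = 16807
Check (6,3,1,5,6,3) → sorted (1,3,3,5,6,6): b_2=3>2, not a PF.
Total 46656; non-PF = 46656−16807 = 29849

29849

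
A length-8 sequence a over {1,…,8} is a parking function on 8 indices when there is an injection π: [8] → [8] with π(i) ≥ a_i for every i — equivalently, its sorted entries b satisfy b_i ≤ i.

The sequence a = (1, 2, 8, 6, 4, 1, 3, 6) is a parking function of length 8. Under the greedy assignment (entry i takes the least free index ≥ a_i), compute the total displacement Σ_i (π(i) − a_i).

Σπ(i) = 1+…+8 = 36; Σa = 1+2+8+6+4+1+3+6 = 31; disp = 36−31 = 5.

5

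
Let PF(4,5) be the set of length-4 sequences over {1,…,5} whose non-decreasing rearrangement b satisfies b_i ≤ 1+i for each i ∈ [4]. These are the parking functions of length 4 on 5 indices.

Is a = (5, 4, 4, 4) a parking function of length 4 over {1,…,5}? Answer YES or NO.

NO

Rearranged: b = (4, 4, 4, 5).
  b_1=4 > 2
  fails at i=1 ⇒ NO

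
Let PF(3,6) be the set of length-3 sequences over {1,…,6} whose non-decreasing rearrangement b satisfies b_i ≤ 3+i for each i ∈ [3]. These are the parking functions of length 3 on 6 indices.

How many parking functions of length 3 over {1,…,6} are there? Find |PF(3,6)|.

|PF(3,6)| = (7−3)·7^(3−1) = 4·49 = 196 [KW]
One tuple (6,3,3) → sorted (3,3,6): b_i ≤ 3+i ∀i, a PF.

196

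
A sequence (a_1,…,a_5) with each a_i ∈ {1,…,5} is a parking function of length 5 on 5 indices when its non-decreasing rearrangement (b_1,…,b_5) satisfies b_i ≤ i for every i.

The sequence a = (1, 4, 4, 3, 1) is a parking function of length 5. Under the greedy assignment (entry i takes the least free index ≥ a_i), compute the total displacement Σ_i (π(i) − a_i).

Σπ = 5·6/2 = 15 (π permutes [5]); Σa = 1+4+4+3+1 = 13; disp = 15−13 = 2.

2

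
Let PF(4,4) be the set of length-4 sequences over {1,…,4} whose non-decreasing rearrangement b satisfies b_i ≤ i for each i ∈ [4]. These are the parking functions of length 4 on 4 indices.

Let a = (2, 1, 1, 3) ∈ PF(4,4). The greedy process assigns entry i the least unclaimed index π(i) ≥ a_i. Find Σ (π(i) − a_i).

3

Σπ = 4·5/2 = 10 (π permutes [4]); Σa = 2+1+1+3 = 7; disp = 10−7 = 3.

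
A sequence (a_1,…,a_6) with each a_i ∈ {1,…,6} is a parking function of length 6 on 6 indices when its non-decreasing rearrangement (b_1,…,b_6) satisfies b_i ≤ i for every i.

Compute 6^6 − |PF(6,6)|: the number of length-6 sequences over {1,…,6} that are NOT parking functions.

29849

#PF = 1·7^5 = 1×16807 = 16807
One tuple (6,6,2,5,3,6) → sorted (2,3,5,6,6,6): b_1=2>1, not a PF.
So 46656 − 16807 = 29849 fail.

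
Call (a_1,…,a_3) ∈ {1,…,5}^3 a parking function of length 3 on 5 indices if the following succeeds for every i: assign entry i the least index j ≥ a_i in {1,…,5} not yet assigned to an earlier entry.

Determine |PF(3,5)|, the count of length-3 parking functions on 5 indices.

108

Count = (5−3+1)·(5+1)^(3−1) = 3 · 36 = 108 (Konheim–Weiss)
E.g. (3,3,2) → sorted (2,3,3): b_i ≤ 2+i ∀i, a PF.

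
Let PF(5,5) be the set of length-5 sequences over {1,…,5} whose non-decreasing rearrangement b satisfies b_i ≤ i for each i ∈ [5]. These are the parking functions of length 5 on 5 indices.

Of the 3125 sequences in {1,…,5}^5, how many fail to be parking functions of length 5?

|PF(5,5)| = (5−5+1)·(5+1)^(5−1) = 1 · 1296 = 1296 (Konheim–Weiss)
Check (5,2,5,1,4) → sorted (1,2,4,5,5): b_3=4>3, not a PF.
5^5 − 1296 = 3125 − 1296 = 1829

1829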